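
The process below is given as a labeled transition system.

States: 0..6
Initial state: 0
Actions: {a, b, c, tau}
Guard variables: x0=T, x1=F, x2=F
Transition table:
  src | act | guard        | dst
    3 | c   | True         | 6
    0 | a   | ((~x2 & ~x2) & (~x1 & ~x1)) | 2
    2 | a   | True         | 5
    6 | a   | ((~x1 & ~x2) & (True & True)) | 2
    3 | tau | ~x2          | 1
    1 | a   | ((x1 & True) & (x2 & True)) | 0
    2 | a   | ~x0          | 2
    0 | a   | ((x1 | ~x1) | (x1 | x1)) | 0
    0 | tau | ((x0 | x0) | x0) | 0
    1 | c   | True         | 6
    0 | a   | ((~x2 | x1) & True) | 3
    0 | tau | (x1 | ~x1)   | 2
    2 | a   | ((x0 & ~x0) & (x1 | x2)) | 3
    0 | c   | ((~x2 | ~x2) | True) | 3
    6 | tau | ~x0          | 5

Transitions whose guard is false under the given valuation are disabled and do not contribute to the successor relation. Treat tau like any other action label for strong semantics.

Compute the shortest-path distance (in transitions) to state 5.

Breadth-first toward 5:
  L0 = {0}
  L1 = {2,3}
  L2 = {1,5,6}
depth(5)=2, e.g. a·a

Answer: 2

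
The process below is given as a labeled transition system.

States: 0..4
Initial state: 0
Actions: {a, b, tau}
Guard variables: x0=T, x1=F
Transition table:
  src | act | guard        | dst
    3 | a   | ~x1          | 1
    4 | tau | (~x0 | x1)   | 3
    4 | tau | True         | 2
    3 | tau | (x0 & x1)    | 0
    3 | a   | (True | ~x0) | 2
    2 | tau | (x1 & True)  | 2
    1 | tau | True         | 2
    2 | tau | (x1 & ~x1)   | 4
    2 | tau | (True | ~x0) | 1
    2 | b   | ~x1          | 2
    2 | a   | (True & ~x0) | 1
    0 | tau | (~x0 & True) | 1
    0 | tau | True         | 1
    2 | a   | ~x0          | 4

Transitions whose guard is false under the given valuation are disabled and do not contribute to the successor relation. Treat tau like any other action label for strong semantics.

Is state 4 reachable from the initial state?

Answer: UNREACHABLE

Analysis:
7 transition(s) survive guard evaluation.
depth 0: {0}
depth 1: {1}  now seen {0,1}
depth 2: {2}  now seen {0,1,2}
Reach set: {0,1,2}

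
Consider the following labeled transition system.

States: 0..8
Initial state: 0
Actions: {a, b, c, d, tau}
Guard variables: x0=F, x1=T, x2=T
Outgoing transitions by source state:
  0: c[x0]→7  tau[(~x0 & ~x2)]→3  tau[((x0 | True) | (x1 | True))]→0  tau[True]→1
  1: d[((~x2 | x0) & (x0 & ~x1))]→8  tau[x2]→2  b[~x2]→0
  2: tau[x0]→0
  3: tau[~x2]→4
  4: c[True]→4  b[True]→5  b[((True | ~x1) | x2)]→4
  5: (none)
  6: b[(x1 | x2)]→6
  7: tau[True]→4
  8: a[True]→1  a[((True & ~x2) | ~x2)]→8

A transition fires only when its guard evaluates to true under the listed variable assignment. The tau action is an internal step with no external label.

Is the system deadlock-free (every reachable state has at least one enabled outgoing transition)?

Answer: DEADLOCK at state 2

Trace:
Reach set: {0,1,2}
  0: tau→0  tau→1  [2 out]
  1: tau→2  [1 out]
  2: ∅  [STUCK]
witness 2: tau·tau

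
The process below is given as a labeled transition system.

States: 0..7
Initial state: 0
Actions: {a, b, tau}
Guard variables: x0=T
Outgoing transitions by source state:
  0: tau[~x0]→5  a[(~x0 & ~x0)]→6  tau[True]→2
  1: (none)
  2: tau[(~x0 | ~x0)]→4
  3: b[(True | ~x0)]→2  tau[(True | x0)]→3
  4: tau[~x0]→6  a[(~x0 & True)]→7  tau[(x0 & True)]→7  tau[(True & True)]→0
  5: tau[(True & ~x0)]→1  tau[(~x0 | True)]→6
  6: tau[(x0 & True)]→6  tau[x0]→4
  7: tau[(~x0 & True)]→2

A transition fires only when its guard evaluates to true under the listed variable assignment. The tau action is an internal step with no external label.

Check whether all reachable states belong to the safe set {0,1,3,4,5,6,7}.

Allowed set {0,1,3,4,5,6,7}
Reach set: {0,2}
  0: safe
  2: ✗ unsafe
counterexample path to 2: tau

Answer: INVARIANT VIOLATED at state 2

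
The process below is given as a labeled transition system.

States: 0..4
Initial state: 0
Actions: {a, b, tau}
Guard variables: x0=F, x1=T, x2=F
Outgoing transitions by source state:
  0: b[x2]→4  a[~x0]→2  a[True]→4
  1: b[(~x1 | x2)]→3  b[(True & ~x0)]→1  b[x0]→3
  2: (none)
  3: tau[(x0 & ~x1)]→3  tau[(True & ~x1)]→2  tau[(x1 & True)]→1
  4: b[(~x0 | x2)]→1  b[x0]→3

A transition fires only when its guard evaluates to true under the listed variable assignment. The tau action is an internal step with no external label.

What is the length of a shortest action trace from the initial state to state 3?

Answer: UNREACHABLE

Analysis:
Breadth-first toward 3:
  depth 0: {0}
  depth 1: {2,4}
  depth 2: {1}
3 never appears.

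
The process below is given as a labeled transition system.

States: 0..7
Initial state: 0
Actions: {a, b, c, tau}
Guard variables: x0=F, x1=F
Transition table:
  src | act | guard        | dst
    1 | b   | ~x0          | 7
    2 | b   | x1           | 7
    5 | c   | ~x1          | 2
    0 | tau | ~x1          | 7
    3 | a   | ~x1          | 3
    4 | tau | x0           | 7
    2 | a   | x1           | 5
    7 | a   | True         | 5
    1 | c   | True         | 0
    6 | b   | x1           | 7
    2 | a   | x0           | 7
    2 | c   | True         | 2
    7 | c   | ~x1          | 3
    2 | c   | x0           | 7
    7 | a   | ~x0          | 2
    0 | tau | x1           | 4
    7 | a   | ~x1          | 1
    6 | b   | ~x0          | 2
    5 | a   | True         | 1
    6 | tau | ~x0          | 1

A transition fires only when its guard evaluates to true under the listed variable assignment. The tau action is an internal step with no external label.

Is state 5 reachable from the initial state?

After dropping false guards: 13 live edges.
L0 = {0}
L1 = {7}  now seen {0,7}
L2 = {1,2,3,5}  now seen {0,1,2,3,5,7}
R = {0,1,2,3,5,7}
trace reaching 5: tau·a

Answer: REACHABLE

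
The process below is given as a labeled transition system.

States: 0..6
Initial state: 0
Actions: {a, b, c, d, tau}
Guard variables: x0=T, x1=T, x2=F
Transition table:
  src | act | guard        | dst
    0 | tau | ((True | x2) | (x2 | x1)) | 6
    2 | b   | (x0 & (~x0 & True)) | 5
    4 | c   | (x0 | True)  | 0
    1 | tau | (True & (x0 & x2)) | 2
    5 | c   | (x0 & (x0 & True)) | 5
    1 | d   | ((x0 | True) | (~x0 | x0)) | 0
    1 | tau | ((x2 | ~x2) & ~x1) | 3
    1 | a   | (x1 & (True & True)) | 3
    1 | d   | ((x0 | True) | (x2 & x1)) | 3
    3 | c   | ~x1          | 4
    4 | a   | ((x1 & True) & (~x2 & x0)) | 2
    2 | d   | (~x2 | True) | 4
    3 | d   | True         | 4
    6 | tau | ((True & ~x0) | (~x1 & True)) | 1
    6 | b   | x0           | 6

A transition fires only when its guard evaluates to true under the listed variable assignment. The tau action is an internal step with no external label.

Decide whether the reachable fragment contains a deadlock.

Reachable = {0,6}
  0: tau→6  [1 exit(s)]
  6: b→6  [1 exit(s)]

Answer: DEADLOCK-FREE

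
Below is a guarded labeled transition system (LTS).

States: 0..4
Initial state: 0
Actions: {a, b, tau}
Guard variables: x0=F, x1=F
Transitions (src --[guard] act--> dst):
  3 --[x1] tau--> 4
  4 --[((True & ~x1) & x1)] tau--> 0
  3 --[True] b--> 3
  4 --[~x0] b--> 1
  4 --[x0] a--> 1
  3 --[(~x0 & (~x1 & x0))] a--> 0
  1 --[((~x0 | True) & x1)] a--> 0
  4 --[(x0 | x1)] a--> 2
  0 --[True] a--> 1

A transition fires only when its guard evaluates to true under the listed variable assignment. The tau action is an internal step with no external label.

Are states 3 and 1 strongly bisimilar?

Answer: NOT BISIMILAR

Analysis:
Compute ~ classes (split until stable):
  P[0] = {{0,1,2,3,4}}
  P[1] = {{0},{1,2},{3,4}}
  P[2] = {{0},{1,2},{3},{4}}
stable after 3 split(s): 4 block(s)
class of 3: {3}; class of 1: {1,2}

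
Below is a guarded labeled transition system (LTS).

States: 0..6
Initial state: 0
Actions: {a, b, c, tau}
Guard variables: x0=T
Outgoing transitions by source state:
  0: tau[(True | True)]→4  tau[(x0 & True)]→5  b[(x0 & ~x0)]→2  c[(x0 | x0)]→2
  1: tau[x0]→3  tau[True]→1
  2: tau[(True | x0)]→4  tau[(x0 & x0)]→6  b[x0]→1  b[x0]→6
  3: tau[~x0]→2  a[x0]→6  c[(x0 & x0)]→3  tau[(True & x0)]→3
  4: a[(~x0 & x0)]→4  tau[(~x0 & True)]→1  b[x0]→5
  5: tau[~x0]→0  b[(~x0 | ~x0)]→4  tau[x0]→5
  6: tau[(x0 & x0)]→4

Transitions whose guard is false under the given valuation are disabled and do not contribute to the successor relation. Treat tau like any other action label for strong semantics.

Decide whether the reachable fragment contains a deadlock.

Reach set: {0,1,2,3,4,5,6}
  0: c→2  tau→4  tau→5  [3 out]
  1: tau→1  tau→3  [2 out]
  2: b→1  b→6  tau→4  tau→6  [4 out]
  3: a→6  c→3  tau→3  [3 out]
  4: b→5  [1 out]
  5: tau→5  [1 out]
  6: tau→4  [1 out]

Answer: DEADLOCK-FREE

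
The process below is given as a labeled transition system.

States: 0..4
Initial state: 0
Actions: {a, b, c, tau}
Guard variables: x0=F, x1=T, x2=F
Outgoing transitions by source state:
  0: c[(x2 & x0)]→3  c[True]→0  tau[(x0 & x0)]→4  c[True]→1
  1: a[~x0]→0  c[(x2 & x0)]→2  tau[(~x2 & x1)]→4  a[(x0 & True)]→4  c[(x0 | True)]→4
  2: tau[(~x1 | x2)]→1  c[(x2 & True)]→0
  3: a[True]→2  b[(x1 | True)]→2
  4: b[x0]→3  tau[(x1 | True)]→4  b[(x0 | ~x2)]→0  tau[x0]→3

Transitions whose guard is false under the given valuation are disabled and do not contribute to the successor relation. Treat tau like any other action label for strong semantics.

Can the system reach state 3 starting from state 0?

After dropping false guards: 9 live edges.
depth 0: {0}
depth 1: {1}  total {0,1}
depth 2: {4}  total {0,1,4}
R = {0,1,4}

Answer: UNREACHABLE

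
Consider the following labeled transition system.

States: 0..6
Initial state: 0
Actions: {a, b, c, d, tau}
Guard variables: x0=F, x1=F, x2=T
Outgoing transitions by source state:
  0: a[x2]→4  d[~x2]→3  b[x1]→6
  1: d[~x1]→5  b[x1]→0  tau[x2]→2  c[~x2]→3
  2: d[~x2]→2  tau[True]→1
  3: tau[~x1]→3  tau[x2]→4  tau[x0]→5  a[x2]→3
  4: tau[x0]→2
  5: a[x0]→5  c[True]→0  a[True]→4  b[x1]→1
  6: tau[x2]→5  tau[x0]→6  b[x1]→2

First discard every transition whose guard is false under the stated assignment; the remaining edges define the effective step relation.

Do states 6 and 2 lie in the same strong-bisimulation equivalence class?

Refine partition for ~:
  round 0: {{0,1,2,3,4,5,6}}
  round 1: {{0},{1},{2,6},{3},{4},{5}}
  round 2: {{0},{1},{2},{3},{4},{5},{6}}
7 equivalence class(es) (converged in 3)
class of 6: {6}; class of 2: {2}

Answer: NOT BISIMILAR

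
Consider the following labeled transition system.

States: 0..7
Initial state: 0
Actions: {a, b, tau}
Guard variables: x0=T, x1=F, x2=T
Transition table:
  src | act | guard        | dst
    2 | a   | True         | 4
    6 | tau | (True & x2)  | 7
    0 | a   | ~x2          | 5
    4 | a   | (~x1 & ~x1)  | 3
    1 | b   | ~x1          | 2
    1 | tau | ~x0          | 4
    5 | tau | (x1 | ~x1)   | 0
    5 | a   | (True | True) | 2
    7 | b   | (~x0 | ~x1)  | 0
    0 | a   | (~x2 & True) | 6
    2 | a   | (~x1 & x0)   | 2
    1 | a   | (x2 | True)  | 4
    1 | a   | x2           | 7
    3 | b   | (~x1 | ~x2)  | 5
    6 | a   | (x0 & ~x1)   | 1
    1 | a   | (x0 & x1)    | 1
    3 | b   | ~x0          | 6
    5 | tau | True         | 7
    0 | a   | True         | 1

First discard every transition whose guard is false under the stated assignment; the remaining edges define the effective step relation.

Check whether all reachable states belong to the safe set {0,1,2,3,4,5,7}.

Answer: INVARIANT HOLDS

Analysis:
Inv-set: {0,1,2,3,4,5,7}
Reachable = {0,1,2,3,4,5,7}
  0: ✓
  1: ✓
  2: ✓
  3: ✓
  4: ✓
  5: ✓
  7: ✓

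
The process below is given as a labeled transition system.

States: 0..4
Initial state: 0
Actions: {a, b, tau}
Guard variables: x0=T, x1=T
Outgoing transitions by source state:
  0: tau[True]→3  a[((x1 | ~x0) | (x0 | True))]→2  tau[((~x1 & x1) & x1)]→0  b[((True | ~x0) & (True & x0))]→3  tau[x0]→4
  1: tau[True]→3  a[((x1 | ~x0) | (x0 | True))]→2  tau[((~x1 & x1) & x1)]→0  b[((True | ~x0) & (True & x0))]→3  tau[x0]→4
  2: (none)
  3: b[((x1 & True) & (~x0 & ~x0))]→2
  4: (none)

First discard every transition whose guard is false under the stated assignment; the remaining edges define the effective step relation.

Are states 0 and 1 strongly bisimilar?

Compute ~ classes (split until stable):
  round 0: {{0,1,2,3,4}}
  round 1: {{0,1},{2,3,4}}
2 equivalence class(es) (converged in 2)
[0]={0,1}  [1]={0,1}

Answer: BISIMILAR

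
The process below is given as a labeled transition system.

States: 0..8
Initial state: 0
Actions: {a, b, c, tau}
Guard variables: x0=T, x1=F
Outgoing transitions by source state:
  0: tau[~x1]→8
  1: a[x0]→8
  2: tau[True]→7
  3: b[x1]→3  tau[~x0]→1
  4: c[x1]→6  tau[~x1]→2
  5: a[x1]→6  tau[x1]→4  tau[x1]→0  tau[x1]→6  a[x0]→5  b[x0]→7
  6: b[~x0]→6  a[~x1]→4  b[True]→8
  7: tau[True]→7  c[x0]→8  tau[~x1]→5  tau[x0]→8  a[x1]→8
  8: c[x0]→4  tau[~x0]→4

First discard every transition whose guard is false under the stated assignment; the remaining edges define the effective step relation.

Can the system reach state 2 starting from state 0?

After dropping false guards: 13 live edges.
L0 = {0}
L1 = {8}  now seen {0,8}
L2 = {4}  now seen {0,4,8}
L3 = {2}  now seen {0,2,4,8}
L4 = {7}  now seen {0,2,4,7,8}
L5 = {5}  now seen {0,2,4,5,7,8}
R = {0,2,4,5,7,8}
Path to 2: tau·c·tau

Answer: REACHABLE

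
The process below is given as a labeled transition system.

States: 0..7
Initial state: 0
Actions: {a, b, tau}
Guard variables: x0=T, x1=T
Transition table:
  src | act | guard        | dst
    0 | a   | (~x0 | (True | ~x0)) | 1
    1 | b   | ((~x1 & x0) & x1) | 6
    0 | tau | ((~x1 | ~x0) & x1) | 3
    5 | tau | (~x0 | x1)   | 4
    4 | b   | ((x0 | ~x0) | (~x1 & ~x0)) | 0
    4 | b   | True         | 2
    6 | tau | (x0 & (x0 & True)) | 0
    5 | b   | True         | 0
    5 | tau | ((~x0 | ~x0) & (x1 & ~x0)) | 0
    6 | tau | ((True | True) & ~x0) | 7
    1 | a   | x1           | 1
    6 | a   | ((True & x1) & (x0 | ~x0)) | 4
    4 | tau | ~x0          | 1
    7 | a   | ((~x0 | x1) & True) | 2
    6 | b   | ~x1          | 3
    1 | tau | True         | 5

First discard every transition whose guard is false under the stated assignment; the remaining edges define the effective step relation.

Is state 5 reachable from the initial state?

Answer: REACHABLE

Working:
After dropping false guards: 10 live edges.
depth 0: {0}
depth 1: {1}  total {0,1}
depth 2: {5}  total {0,1,5}
depth 3: {4}  total {0,1,4,5}
depth 4: {2}  total {0,1,2,4,5}
Reachable = {0,1,2,4,5}
witness 5: a·tau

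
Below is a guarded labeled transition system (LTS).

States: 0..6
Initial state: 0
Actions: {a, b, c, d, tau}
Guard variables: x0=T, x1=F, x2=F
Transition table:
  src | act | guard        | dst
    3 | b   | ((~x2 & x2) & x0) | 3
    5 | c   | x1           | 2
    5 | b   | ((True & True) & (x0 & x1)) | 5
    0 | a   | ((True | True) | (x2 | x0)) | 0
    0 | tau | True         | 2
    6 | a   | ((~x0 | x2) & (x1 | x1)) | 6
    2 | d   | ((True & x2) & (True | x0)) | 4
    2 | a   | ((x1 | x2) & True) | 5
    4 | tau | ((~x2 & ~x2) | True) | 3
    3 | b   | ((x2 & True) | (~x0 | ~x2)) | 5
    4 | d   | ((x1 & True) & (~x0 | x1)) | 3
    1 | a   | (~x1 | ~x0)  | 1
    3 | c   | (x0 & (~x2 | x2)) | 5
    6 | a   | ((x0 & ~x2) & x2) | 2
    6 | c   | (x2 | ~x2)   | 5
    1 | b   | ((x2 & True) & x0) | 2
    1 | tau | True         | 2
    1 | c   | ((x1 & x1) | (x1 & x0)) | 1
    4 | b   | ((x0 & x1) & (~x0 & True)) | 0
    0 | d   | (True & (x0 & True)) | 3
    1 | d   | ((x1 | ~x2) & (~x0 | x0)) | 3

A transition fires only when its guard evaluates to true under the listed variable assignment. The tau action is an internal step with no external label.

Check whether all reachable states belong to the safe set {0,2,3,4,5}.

Answer: INVARIANT HOLDS

Trace:
Inv-set: {0,2,3,4,5}
Reachable = {0,2,3,5}
  0: ✓
  2: ✓
  3: ✓
  5: ✓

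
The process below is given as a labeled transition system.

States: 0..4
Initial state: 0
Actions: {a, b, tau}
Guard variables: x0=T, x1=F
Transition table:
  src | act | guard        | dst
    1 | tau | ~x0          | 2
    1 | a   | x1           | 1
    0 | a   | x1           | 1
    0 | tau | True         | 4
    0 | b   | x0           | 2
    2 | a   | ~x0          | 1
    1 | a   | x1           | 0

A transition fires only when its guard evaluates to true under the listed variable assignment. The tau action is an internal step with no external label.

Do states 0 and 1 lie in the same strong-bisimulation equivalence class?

Compute ~ classes (split until stable):
  round 0: {{0,1,2,3,4}}
  round 1: {{0},{1,2,3,4}}
2 equivalence class(es) (converged in 2)
0∈{0}, 1∈{1,2,3,4}

Answer: NOT BISIMILAR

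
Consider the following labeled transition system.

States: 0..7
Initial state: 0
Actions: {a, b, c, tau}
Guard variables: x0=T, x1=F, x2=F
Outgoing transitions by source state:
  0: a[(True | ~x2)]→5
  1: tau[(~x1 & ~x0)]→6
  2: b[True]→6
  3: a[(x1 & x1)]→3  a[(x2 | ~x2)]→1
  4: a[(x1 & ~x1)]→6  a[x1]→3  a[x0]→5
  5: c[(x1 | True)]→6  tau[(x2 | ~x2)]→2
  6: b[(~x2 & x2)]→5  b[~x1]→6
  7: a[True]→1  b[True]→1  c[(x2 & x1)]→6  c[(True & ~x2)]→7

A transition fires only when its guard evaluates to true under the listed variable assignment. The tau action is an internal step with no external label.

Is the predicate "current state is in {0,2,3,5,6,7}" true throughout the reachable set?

Answer: INVARIANT HOLDS

Trace:
Inv-set: {0,2,3,5,6,7}
Reachable = {0,2,5,6}
  0: ✓
  2: ✓
  5: ✓
  6: ✓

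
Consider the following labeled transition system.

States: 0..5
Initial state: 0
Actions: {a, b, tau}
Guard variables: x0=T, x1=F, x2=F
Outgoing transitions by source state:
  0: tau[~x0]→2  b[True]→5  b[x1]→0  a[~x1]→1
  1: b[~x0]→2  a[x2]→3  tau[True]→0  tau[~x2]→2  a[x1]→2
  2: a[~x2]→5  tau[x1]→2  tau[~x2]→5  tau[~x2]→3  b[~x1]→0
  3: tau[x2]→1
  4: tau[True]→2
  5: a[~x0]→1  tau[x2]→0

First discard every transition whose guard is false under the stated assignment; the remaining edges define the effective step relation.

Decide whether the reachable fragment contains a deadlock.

Answer: DEADLOCK at state 3

Trace:
Reach set: {0,1,2,3,5}
  0: a→1  b→5  [2 out]
  1: tau→0  tau→2  [2 out]
  2: a→5  b→0  tau→3  tau→5  [4 out]
  3: ∅  [no exit]
  5: ∅  [no exit]
trace reaching 3: a·tau·tau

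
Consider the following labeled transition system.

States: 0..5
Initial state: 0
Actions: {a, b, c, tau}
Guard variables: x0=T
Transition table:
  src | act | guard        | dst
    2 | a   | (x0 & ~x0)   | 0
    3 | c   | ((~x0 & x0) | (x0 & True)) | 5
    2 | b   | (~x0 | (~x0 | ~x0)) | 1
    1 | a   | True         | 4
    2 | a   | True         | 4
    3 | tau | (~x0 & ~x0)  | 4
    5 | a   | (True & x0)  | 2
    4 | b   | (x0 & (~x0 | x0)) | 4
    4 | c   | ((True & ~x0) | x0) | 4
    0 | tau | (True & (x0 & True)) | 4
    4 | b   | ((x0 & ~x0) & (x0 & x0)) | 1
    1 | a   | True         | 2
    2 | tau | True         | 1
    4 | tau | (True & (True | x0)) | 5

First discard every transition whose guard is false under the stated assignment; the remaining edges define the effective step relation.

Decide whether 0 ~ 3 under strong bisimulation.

Answer: NOT BISIMILAR

Trace:
Refine partition for ~:
  π0 = {{0,1,2,3,4,5}}
  π1 = {{0},{1,5},{2},{3},{4}}
  π2 = {{0},{1},{2},{3},{4},{5}}
Fixed point at round 3; 6 class(es).
0∈{0}, 3∈{3}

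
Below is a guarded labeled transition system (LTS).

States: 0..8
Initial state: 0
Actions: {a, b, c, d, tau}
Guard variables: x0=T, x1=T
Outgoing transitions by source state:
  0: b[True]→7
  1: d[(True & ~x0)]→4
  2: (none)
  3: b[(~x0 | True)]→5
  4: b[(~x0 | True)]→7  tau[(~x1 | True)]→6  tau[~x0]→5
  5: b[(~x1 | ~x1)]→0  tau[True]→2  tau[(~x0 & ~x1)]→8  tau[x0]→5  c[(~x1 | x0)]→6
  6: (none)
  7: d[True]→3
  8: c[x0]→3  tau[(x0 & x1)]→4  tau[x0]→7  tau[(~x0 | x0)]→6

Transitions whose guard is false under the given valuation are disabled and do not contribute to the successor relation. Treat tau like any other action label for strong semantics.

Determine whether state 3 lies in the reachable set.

Answer: REACHABLE

Trace:
Guard filter leaves 12 enabled edge(s).
L0 = {0}
L1 = {7}  now seen {0,7}
L2 = {3}  now seen {0,3,7}
L3 = {5}  now seen {0,3,5,7}
L4 = {2,6}  now seen {0,2,3,5,6,7}
R = {0,2,3,5,6,7}
Path to 3: b·d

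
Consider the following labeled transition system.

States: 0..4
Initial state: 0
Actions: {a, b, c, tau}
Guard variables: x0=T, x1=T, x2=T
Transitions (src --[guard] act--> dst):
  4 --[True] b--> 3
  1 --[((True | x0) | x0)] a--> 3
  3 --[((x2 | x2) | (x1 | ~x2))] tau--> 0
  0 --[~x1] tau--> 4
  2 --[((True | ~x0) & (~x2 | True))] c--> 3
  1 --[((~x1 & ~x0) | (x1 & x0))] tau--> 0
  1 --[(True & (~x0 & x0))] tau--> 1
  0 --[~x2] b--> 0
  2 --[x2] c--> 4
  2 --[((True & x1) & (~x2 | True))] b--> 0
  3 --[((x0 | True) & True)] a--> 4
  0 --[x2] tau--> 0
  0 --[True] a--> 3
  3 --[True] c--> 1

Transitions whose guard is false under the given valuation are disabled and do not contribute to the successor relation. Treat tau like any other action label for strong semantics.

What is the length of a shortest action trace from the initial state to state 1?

Answer: 2

Trace:
Layered search for 1:
  depth 0: {0}
  depth 1: {3}
  depth 2: {1,4}
depth(1)=2, e.g. a·c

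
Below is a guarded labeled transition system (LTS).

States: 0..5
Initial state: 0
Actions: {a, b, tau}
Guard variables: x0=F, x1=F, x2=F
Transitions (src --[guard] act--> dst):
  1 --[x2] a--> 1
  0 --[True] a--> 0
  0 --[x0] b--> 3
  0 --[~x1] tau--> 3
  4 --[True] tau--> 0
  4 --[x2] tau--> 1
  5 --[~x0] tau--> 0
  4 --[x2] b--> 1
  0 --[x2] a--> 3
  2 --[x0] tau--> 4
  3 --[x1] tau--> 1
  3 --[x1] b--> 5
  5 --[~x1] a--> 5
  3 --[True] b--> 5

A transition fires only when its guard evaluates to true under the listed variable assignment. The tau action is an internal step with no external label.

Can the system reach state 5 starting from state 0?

Answer: REACHABLE

Working:
Guard filter leaves 6 enabled edge(s).
Layer 0: {0}
Layer 1: {3}  cumulative {0,3}
Layer 2: {5}  cumulative {0,3,5}
R = {0,3,5}
Path to 5: tau·b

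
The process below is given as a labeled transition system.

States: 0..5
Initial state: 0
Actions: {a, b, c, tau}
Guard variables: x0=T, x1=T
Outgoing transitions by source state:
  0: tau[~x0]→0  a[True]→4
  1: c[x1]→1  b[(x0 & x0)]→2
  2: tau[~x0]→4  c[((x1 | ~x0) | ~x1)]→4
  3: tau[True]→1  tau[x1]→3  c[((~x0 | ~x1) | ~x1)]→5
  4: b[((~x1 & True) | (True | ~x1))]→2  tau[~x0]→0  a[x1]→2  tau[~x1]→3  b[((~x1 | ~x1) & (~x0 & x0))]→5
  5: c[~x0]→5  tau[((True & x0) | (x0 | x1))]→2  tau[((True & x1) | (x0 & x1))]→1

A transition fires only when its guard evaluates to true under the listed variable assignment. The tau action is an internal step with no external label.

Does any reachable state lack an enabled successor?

Answer: DEADLOCK-FREE

Trace:
Reachable = {0,2,4}
  0: a→4  [1 exit(s)]
  2: c→4  [1 exit(s)]
  4: a→2  b→2  [2 exit(s)]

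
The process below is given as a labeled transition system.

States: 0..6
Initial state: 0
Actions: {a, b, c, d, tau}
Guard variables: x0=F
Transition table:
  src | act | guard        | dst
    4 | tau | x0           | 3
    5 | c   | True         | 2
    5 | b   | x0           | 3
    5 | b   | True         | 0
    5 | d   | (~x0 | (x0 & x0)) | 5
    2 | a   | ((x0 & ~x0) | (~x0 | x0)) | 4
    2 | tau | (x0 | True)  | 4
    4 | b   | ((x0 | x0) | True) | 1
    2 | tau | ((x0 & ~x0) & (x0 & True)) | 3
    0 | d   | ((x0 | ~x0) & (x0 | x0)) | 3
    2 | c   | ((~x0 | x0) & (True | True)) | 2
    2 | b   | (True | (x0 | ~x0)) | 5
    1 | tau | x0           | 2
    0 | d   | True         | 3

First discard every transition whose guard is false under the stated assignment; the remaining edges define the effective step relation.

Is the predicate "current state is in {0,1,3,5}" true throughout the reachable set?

Answer: INVARIANT HOLDS

Working:
Safe = {0,1,3,5}
R = {0,3}
  0: ✓
  3: ✓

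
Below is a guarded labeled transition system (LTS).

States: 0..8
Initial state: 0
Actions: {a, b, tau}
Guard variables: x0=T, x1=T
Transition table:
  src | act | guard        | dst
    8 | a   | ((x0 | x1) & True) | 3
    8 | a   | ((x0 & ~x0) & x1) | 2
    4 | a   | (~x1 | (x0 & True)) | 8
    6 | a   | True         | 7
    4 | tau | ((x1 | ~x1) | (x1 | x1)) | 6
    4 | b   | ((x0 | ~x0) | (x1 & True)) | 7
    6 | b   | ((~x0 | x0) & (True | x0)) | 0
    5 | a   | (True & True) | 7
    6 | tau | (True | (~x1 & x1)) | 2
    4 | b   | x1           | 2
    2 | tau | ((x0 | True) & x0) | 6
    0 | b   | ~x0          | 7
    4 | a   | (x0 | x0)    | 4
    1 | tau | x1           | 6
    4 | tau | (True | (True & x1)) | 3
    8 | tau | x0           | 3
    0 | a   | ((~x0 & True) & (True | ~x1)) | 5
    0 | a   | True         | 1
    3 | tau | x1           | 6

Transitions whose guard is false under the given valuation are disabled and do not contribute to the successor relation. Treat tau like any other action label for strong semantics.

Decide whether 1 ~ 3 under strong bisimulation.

Answer: BISIMILAR

Analysis:
Bisimulation quotient by refinement:
  P[0] = {{0,1,2,3,4,5,6,7,8}}
  P[1] = {{0,5},{1,2,3},{4,6},{7},{8}}
  P[2] = {{0},{1,2,3},{4},{5},{6},{7},{8}}
stable after 3 split(s): 7 block(s)
[1]={1,2,3}  [3]={1,2,3}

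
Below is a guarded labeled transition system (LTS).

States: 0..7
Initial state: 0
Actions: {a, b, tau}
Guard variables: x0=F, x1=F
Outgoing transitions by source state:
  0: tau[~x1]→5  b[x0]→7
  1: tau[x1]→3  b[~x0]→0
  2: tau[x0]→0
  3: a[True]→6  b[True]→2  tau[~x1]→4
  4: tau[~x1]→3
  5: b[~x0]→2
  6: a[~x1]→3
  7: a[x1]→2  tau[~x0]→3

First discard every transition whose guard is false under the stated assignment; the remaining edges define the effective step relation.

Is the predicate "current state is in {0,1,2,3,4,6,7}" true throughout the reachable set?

Inv-set: {0,1,2,3,4,6,7}
R = {0,2,5}
  0: ✓
  2: ✓
  5: VIOLATES
witness against invariant: tau → 5

Answer: INVARIANT VIOLATED at state 5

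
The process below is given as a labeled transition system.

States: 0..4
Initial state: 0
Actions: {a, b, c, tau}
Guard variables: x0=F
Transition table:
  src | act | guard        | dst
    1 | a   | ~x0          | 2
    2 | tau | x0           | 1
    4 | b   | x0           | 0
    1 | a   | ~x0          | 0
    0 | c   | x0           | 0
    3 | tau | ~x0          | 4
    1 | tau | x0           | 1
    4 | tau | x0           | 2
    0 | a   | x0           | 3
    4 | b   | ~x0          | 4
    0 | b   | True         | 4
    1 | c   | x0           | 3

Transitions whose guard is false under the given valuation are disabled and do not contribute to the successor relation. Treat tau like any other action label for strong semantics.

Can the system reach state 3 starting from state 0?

Answer: UNREACHABLE

Working:
After dropping false guards: 5 live edges.
L0 = {0}
L1 = {4}  total {0,4}
Reach set: {0,4}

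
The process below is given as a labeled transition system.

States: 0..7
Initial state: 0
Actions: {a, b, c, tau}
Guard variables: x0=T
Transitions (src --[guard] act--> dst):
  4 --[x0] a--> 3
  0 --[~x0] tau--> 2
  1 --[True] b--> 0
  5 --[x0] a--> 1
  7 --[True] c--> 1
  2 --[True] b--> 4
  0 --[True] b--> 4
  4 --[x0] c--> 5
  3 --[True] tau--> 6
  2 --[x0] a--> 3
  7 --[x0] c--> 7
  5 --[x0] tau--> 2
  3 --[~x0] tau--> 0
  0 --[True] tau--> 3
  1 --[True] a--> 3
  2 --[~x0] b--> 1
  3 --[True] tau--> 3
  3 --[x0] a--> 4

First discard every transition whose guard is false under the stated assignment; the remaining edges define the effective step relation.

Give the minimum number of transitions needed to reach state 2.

Answer: 3

Working:
Layered search for 2:
  Layer 0: {0}
  Layer 1: {3,4}
  Layer 2: {5,6}
  Layer 3: {1,2}
depth(2)=3, e.g. b·c·tau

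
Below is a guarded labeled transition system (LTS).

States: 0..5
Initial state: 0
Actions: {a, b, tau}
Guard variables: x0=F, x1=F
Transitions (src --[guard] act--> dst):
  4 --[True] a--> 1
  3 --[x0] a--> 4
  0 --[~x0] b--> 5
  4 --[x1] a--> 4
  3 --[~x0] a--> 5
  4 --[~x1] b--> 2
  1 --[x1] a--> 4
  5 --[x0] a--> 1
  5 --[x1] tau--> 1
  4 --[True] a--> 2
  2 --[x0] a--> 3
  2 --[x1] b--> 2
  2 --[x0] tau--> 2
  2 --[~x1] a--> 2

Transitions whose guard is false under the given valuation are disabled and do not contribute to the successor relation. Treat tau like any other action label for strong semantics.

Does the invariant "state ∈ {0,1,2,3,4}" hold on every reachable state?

Safe = {0,1,2,3,4}
Reach set: {0,5}
  0: safe
  5: ✗ unsafe
counterexample path to 5: b

Answer: INVARIANT VIOLATED at state 5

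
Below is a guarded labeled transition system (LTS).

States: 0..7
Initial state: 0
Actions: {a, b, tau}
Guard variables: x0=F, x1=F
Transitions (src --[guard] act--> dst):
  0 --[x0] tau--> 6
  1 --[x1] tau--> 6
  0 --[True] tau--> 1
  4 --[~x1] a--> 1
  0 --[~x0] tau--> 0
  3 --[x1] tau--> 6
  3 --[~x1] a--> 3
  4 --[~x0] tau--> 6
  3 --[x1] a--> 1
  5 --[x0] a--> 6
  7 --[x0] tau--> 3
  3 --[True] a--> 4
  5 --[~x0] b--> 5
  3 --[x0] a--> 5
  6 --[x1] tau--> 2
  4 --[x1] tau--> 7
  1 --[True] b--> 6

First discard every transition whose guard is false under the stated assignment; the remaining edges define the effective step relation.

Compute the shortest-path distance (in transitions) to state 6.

Answer: 2

Analysis:
BFS to 6:
  L0 = {0}
  L1 = {1}
  L2 = {6}
6 enters at depth 2; path tau·b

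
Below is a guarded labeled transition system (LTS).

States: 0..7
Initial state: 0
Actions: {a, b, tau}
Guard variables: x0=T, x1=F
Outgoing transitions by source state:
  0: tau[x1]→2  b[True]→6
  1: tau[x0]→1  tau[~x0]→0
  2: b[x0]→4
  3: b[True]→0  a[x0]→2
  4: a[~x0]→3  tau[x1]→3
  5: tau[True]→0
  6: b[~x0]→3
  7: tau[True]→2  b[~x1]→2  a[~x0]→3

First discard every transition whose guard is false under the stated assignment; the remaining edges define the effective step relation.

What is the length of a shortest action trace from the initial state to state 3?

Answer: UNREACHABLE

Trace:
BFS to 3:
  L0 = {0}
  L1 = {6}
3 never appears.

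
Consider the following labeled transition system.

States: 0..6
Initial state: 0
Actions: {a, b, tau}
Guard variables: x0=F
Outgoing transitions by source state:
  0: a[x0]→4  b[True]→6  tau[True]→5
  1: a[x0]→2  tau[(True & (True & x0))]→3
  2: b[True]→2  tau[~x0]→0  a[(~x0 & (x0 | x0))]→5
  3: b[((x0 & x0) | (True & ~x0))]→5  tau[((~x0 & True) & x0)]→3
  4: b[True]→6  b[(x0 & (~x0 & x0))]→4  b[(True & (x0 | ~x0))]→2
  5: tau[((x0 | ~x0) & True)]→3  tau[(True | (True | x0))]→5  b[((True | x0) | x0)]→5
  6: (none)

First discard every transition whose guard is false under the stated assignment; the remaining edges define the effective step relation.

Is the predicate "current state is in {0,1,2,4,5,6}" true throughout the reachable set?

Answer: INVARIANT VIOLATED at state 3

Analysis:
Inv-set: {0,1,2,4,5,6}
Reach set: {0,3,5,6}
  0: safe
  3: VIOLATES
  5: safe
  6: safe
reach 3 via tau·tau — violates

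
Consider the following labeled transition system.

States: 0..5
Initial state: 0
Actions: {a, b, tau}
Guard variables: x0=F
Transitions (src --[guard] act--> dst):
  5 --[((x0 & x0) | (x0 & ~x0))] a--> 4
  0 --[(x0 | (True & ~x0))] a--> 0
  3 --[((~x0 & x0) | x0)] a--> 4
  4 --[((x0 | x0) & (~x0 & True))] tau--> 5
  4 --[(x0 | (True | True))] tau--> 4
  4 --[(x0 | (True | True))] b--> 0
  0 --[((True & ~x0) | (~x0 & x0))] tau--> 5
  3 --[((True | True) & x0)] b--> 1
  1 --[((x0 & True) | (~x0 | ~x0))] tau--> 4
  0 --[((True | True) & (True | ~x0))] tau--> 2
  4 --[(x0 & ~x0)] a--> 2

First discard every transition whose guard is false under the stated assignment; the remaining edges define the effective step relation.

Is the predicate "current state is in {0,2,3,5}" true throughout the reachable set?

Answer: INVARIANT HOLDS

Analysis:
Safe = {0,2,3,5}
R = {0,2,5}
  0: ok
  2: ok
  5: ok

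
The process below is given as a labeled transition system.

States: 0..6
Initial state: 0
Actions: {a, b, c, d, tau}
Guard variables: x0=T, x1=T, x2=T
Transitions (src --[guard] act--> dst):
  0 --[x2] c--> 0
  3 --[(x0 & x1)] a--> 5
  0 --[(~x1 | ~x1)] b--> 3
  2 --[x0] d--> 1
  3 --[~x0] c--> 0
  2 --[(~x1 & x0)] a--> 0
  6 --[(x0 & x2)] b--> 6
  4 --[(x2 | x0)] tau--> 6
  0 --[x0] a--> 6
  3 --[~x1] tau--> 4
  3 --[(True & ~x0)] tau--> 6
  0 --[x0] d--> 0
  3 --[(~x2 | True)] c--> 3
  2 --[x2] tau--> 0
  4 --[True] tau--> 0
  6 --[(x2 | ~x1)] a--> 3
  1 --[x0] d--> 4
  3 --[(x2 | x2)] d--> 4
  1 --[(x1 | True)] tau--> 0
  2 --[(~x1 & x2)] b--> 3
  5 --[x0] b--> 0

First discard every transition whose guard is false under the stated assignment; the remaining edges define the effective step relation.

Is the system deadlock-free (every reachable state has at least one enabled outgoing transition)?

Answer: DEADLOCK-FREE

Working:
Reachable = {0,3,4,5,6}
  0: a→6  c→0  d→0  [3 out]
  3: a→5  c→3  d→4  [3 out]
  4: tau→0  tau→6  [2 out]
  5: b→0  [1 out]
  6: a→3  b→6  [2 out]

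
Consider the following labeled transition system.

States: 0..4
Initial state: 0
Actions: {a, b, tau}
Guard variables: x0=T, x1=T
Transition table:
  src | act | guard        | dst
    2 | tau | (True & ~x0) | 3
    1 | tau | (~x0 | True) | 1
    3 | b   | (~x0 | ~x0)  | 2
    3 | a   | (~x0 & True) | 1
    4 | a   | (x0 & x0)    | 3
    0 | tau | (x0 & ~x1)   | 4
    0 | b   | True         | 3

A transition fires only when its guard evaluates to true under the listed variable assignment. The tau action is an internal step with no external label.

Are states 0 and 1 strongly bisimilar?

Answer: NOT BISIMILAR

Analysis:
Compute ~ classes (split until stable):
  π0 = {{0,1,2,3,4}}
  π1 = {{0},{1},{2,3},{4}}
Fixed point at round 2; 4 class(es).
[0]={0}  [1]={1}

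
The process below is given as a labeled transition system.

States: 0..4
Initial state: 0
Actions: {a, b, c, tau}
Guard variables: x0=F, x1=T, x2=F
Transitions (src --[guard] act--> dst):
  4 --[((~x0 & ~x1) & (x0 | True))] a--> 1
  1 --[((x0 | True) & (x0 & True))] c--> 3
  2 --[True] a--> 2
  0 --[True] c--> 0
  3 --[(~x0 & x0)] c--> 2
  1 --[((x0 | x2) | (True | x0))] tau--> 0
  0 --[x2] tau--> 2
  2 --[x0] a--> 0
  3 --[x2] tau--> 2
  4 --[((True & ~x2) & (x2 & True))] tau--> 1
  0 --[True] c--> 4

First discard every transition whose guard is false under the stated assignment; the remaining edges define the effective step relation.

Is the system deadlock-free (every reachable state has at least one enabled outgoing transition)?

Answer: DEADLOCK at state 4

Working:
Reachable = {0,4}
  0: c→0  c→4  [deg 2]
  4: ∅  [deadlock]
trace reaching 4: c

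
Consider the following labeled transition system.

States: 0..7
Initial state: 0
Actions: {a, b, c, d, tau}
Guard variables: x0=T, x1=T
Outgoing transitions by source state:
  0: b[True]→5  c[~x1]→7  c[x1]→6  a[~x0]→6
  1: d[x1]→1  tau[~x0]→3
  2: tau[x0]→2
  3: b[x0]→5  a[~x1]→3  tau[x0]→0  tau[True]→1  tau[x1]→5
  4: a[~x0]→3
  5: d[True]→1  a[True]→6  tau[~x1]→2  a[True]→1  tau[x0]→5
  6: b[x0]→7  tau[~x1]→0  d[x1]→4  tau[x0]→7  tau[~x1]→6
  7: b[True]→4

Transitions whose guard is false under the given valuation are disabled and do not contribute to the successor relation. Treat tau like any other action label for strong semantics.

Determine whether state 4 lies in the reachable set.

Guard filter leaves 16 enabled edge(s).
L0 = {0}
L1 = {5,6}  now seen {0,5,6}
L2 = {1,4,7}  now seen {0,1,4,5,6,7}
Reachable = {0,1,4,5,6,7}
trace reaching 4: c·d

Answer: REACHABLE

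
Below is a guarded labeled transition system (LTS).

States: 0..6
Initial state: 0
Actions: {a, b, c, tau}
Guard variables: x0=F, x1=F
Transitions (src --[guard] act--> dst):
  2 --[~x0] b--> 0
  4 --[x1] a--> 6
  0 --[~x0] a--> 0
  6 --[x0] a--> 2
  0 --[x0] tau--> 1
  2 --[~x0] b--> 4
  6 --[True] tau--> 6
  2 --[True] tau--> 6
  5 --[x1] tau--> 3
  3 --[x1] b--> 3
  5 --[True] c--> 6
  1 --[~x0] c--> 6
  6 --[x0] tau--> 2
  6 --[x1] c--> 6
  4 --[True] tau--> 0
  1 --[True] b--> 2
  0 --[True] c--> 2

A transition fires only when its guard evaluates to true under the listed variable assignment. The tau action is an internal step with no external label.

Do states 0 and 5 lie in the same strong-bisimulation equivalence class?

Bisimulation quotient by refinement:
  round 0: {{0,1,2,3,4,5,6}}
  round 1: {{0},{1},{2},{3},{4,6},{5}}
  round 2: {{0},{1},{2},{3},{4},{5},{6}}
7 equivalence class(es) (converged in 3)
[0]={0}  [5]={5}

Answer: NOT BISIMILAR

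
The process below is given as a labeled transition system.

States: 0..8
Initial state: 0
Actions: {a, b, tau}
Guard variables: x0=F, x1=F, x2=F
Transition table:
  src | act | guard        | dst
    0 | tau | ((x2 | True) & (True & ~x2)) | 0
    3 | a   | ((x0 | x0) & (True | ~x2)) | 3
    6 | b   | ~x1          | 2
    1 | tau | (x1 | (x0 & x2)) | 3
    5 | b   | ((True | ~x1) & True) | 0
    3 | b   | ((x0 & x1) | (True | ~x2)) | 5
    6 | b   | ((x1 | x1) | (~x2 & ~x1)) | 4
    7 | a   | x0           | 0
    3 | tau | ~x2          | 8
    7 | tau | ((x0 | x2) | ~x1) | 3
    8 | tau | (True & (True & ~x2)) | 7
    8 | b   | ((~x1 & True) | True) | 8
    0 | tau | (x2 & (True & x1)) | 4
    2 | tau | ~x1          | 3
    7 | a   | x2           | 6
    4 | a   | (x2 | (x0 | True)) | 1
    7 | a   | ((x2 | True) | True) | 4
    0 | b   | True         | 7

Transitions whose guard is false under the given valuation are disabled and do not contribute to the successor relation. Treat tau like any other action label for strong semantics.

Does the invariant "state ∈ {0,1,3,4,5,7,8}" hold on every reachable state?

Allowed set {0,1,3,4,5,7,8}
R = {0,1,3,4,5,7,8}
  0: ok
  1: ok
  3: ok
  4: ok
  5: ok
  7: ok
  8: ok

Answer: INVARIANT HOLDS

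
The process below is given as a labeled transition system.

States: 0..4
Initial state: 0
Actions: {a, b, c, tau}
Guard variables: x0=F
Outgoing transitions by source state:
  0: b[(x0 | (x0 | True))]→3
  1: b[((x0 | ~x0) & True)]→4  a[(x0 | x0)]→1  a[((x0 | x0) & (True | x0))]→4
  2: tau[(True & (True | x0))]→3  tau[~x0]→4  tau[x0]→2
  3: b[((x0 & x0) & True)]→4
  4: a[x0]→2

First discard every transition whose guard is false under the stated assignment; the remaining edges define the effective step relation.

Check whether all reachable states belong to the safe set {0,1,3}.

Allowed set {0,1,3}
Reachable = {0,3}
  0: ok
  3: ok

Answer: INVARIANT HOLDS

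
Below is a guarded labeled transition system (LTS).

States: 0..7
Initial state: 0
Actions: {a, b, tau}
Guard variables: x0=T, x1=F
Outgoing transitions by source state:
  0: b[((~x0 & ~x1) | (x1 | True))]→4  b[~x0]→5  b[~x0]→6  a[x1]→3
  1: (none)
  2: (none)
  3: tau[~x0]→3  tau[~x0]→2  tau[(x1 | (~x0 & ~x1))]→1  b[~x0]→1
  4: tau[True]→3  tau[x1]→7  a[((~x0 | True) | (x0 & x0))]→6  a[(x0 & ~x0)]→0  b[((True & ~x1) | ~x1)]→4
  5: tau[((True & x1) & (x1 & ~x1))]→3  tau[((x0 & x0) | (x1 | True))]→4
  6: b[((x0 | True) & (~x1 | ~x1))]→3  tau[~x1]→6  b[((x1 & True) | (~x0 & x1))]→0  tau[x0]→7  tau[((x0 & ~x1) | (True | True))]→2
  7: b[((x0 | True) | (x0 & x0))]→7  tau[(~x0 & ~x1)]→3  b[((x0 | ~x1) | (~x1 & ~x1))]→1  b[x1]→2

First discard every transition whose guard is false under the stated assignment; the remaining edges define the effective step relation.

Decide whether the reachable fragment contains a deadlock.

Answer: DEADLOCK at state 1

Working:
Reach set: {0,1,2,3,4,6,7}
  0: b→4  [1 exit(s)]
  1: ∅  [no exit]
  2: ∅  [no exit]
  3: ∅  [no exit]
  4: a→6  b→4  tau→3  [3 exit(s)]
  6: b→3  tau→2  tau→6  tau→7  [4 exit(s)]
  7: b→1  b→7  [2 exit(s)]
trace reaching 1: b·a·tau·b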